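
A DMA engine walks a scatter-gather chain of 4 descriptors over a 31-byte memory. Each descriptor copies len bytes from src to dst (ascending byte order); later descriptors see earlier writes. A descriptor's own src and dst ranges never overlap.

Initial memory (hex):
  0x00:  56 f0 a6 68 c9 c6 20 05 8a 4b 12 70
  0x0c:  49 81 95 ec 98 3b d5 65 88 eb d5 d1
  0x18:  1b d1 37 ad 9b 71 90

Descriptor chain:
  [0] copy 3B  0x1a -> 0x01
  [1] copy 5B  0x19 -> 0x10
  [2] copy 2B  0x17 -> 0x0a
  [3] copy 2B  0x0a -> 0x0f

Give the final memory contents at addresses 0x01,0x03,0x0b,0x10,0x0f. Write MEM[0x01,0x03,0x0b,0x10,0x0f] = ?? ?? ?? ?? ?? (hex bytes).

MEM[0x01,0x03,0x0b,0x10,0x0f] = 37 9b 1b 1b d1

D0: mem[0x01..0x03] <- [37 ad 9b]
D1: mem[0x10..0x14] <- [d1 37 ad 9b 71]
D2: mem[0x0a..0x0b] <- [d1 1b]
D3: mem[0x0f..0x10] <- [d1 1b]
query mem[0x01]=0x37, mem[0x03]=0x9b, mem[0x0b]=0x1b, mem[0x10]=0x1b, mem[0x0f]=0xd1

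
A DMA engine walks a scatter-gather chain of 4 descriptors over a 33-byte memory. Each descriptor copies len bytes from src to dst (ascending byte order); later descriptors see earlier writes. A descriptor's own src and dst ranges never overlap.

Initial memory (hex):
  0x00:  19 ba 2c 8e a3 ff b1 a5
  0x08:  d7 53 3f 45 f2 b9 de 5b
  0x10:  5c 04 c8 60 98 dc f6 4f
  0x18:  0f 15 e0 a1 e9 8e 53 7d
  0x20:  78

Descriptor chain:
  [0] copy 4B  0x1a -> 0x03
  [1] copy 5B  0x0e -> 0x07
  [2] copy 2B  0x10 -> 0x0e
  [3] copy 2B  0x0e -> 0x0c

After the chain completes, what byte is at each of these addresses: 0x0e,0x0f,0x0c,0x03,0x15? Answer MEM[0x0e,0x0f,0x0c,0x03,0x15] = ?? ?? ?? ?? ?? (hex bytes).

D0: mem[0x03..0x06] <- [e0 a1 e9 8e]
D1: mem[0x07..0x0b] <- [de 5b 5c 04 c8]
D2: mem[0x0e..0x0f] <- [5c 04]
D3: mem[0x0c..0x0d] <- [5c 04]
query mem[0x0e]=0x5c, mem[0x0f]=0x04, mem[0x0c]=0x5c, mem[0x03]=0xe0, mem[0x15]=0xdc

MEM[0x0e,0x0f,0x0c,0x03,0x15] = 5c 04 5c e0 dc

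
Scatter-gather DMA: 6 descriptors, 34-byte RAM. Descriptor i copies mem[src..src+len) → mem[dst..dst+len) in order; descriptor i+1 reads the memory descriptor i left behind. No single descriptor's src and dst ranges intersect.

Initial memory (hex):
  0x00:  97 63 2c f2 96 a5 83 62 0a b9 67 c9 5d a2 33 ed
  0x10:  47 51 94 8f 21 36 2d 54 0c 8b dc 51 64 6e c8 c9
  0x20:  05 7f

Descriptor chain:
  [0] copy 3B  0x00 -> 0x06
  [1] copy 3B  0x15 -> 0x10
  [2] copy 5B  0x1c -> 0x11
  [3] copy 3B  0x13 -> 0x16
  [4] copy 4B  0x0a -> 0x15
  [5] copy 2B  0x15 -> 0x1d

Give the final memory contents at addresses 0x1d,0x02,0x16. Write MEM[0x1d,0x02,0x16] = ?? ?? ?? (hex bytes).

D0: mem[0x06..0x08] <- [97 63 2c]
D1: mem[0x10..0x12] <- [36 2d 54]
D2: mem[0x11..0x15] <- [64 6e c8 c9 05]
D3: mem[0x16..0x18] <- [c8 c9 05]
D4: mem[0x15..0x18] <- [67 c9 5d a2]
D5: mem[0x1d..0x1e] <- [67 c9]
query mem[0x1d]=0x67, mem[0x02]=0x2c, mem[0x16]=0xc9

MEM[0x1d,0x02,0x16] = 67 2c c9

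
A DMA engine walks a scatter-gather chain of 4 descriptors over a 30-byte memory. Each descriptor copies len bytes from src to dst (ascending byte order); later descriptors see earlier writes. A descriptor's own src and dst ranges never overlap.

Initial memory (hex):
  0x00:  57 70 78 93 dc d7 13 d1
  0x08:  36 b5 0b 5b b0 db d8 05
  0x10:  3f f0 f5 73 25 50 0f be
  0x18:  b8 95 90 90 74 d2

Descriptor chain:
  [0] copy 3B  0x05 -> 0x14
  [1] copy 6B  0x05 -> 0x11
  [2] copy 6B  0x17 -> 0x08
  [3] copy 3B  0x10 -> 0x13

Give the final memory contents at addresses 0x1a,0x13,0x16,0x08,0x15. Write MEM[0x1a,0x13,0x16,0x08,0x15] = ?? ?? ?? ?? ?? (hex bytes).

D0: mem[0x14..0x16] <- [d7 13 d1]
D1: mem[0x11..0x16] <- [d7 13 d1 36 b5 0b]
D2: mem[0x08..0x0d] <- [be b8 95 90 90 74]
D3: mem[0x13..0x15] <- [3f d7 13]
query mem[0x1a]=0x90, mem[0x13]=0x3f, mem[0x16]=0x0b, mem[0x08]=0xbe, mem[0x15]=0x13

MEM[0x1a,0x13,0x16,0x08,0x15] = 90 3f 0b be 13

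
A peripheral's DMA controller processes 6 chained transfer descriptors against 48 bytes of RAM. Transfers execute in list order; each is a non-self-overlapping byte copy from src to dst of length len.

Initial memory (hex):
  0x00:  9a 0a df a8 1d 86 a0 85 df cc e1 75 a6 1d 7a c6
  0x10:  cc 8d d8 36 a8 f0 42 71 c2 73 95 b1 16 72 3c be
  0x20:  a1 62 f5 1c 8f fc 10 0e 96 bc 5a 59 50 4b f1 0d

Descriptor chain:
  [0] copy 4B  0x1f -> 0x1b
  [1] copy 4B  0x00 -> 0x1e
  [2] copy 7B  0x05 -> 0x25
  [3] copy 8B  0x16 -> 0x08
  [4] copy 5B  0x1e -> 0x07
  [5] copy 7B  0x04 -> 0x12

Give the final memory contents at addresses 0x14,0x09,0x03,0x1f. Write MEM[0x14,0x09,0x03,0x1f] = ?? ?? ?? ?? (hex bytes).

D0: mem[0x1b..0x1e] <- [be a1 62 f5]
D1: mem[0x1e..0x21] <- [9a 0a df a8]
D2: mem[0x25..0x2b] <- [86 a0 85 df cc e1 75]
D3: mem[0x08..0x0f] <- [42 71 c2 73 95 be a1 62]
D4: mem[0x07..0x0b] <- [9a 0a df a8 f5]
D5: mem[0x12..0x18] <- [1d 86 a0 9a 0a df a8]
query mem[0x14]=0xa0, mem[0x09]=0xdf, mem[0x03]=0xa8, mem[0x1f]=0x0a

MEM[0x14,0x09,0x03,0x1f] = a0 df a8 0a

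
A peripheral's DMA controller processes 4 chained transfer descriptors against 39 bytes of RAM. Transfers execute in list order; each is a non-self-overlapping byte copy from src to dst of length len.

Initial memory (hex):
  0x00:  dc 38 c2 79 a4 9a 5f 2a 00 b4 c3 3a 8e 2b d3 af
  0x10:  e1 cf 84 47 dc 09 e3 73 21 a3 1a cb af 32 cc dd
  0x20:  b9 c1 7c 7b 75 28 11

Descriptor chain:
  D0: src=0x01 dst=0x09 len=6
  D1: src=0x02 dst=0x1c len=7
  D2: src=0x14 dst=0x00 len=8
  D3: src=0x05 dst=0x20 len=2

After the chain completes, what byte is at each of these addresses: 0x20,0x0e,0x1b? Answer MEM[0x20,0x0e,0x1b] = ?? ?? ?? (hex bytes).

MEM[0x20,0x0e,0x1b] = a3 5f cb

D0: mem[0x09..0x0e] <- [38 c2 79 a4 9a 5f]
D1: mem[0x1c..0x22] <- [c2 79 a4 9a 5f 2a 00]
D2: mem[0x00..0x07] <- [dc 09 e3 73 21 a3 1a cb]
D3: mem[0x20..0x21] <- [a3 1a]
query mem[0x20]=0xa3, mem[0x0e]=0x5f, mem[0x1b]=0xcb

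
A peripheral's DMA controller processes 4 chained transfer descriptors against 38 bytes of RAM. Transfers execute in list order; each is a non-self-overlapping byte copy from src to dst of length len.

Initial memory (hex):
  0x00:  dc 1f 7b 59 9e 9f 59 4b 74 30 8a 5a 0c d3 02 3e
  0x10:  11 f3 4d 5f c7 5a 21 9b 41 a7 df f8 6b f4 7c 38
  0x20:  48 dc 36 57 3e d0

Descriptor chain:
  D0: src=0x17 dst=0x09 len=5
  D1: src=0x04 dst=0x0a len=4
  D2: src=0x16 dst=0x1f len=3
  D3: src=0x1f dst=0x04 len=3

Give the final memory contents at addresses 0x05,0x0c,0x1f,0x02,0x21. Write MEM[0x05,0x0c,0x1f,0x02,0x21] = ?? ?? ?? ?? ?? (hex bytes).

  after D0: wrote 5B at 0x09 = 9b41a7dff8
  after D1: wrote 4B at 0x0a = 9e9f594b
  after D2: wrote 3B at 0x1f = 219b41
  after D3: wrote 3B at 0x04 = 219b41
query mem[0x05]=0x9b, mem[0x0c]=0x59, mem[0x1f]=0x21, mem[0x02]=0x7b, mem[0x21]=0x41

MEM[0x05,0x0c,0x1f,0x02,0x21] = 9b 59 21 7b 41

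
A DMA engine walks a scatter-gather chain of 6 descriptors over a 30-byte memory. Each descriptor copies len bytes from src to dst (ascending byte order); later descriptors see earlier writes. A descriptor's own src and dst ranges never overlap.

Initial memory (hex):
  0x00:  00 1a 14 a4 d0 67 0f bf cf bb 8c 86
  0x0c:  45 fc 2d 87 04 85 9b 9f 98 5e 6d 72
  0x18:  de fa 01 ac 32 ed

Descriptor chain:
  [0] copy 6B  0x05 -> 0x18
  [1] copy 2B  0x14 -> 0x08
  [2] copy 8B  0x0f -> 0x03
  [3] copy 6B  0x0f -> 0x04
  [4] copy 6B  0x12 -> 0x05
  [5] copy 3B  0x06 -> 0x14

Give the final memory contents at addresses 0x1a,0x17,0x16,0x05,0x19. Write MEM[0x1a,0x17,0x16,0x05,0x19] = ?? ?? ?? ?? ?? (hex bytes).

MEM[0x1a,0x17,0x16,0x05,0x19] = bf 72 5e 9b 0f

D0: mem[0x18..0x1d] <- [67 0f bf cf bb 8c]
D1: mem[0x08..0x09] <- [98 5e]
D2: mem[0x03..0x0a] <- [87 04 85 9b 9f 98 5e 6d]
D3: mem[0x04..0x09] <- [87 04 85 9b 9f 98]
D4: mem[0x05..0x0a] <- [9b 9f 98 5e 6d 72]
D5: mem[0x14..0x16] <- [9f 98 5e]
query mem[0x1a]=0xbf, mem[0x17]=0x72, mem[0x16]=0x5e, mem[0x05]=0x9b, mem[0x19]=0x0f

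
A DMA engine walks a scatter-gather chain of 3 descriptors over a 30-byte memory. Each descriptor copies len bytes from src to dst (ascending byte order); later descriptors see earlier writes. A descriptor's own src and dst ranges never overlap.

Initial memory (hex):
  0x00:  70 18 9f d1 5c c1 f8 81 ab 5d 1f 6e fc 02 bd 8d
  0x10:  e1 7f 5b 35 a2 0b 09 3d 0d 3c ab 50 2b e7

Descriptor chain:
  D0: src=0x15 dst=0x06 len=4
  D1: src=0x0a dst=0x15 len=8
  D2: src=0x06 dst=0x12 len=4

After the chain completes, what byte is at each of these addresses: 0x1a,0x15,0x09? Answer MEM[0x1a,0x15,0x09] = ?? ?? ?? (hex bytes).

[0] 0x15->0x06 len=4 : 0b 09 3d 0d
[1] 0x0a->0x15 len=8 : 1f 6e fc 02 bd 8d e1 7f
[2] 0x06->0x12 len=4 : 0b 09 3d 0d
query mem[0x1a]=0x8d, mem[0x15]=0x0d, mem[0x09]=0x0d

MEM[0x1a,0x15,0x09] = 8d 0d 0d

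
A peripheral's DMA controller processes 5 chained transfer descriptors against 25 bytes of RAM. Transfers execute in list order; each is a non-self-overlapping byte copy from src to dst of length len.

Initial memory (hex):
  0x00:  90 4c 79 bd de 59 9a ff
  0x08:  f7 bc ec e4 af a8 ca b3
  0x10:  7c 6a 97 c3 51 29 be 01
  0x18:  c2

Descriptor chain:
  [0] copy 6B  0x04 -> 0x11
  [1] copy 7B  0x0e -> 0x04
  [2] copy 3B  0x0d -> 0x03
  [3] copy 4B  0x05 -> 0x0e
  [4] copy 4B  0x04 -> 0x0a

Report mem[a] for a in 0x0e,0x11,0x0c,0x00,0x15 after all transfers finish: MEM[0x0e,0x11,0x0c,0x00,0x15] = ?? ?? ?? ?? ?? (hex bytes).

MEM[0x0e,0x11,0x0c,0x00,0x15] = b3 59 7c 90 f7

[0] 0x04->0x11 len=6 : de 59 9a ff f7 bc
[1] 0x0e->0x04 len=7 : ca b3 7c de 59 9a ff
[2] 0x0d->0x03 len=3 : a8 ca b3
[3] 0x05->0x0e len=4 : b3 7c de 59
[4] 0x04->0x0a len=4 : ca b3 7c de
query mem[0x0e]=0xb3, mem[0x11]=0x59, mem[0x0c]=0x7c, mem[0x00]=0x90, mem[0x15]=0xf7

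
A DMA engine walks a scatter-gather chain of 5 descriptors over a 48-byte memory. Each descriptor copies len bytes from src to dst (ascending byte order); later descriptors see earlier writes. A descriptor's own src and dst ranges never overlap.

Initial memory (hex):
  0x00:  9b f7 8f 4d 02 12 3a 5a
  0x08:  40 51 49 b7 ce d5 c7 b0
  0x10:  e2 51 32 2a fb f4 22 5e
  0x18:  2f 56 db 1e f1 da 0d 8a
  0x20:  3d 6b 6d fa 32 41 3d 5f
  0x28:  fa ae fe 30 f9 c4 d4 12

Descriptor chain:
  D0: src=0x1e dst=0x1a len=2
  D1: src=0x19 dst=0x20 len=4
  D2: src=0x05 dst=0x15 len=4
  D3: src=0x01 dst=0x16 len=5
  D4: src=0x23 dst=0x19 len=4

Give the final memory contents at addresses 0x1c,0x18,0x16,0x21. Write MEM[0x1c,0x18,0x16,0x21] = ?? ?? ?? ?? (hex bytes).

#0 dst[0x1a+2] := {0x0d,0x8a}
#1 dst[0x20+4] := {0x56,0x0d,0x8a,0xf1}
#2 dst[0x15+4] := {0x12,0x3a,0x5a,0x40}
#3 dst[0x16+5] := {0xf7,0x8f,0x4d,0x02,0x12}
#4 dst[0x19+4] := {0xf1,0x32,0x41,0x3d}
query mem[0x1c]=0x3d, mem[0x18]=0x4d, mem[0x16]=0xf7, mem[0x21]=0x0d

MEM[0x1c,0x18,0x16,0x21] = 3d 4d f7 0d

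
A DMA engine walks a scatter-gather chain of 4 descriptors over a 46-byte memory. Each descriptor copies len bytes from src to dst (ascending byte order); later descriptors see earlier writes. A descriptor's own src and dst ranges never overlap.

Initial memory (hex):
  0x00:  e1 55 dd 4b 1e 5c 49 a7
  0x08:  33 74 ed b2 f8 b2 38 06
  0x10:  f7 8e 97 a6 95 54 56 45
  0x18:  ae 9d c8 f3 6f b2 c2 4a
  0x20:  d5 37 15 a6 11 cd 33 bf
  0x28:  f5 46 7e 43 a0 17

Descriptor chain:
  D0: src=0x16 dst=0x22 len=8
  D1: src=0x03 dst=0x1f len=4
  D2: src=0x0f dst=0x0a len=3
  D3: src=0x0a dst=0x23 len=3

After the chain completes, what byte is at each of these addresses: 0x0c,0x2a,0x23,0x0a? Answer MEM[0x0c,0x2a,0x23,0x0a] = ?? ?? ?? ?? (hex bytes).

#0 dst[0x22+8] := {0x56,0x45,0xae,0x9d,0xc8,0xf3,0x6f,0xb2}
#1 dst[0x1f+4] := {0x4b,0x1e,0x5c,0x49}
#2 dst[0x0a+3] := {0x06,0xf7,0x8e}
#3 dst[0x23+3] := {0x06,0xf7,0x8e}
query mem[0x0c]=0x8e, mem[0x2a]=0x7e, mem[0x23]=0x06, mem[0x0a]=0x06

MEM[0x0c,0x2a,0x23,0x0a] = 8e 7e 06 06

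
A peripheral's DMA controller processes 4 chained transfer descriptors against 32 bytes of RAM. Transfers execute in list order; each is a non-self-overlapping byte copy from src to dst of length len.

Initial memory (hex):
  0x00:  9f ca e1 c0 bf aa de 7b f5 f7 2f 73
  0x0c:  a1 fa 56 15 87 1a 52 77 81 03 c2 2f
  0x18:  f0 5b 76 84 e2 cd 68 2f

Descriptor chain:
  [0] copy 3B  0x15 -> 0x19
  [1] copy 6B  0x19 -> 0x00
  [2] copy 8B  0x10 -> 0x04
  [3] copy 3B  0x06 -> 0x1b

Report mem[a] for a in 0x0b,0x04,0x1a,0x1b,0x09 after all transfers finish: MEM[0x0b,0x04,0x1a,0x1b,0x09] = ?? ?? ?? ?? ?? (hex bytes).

MEM[0x0b,0x04,0x1a,0x1b,0x09] = 2f 87 c2 52 03

#0 dst[0x19+3] := {0x03,0xc2,0x2f}
#1 dst[0x00+6] := {0x03,0xc2,0x2f,0xe2,0xcd,0x68}
#2 dst[0x04+8] := {0x87,0x1a,0x52,0x77,0x81,0x03,0xc2,0x2f}
#3 dst[0x1b+3] := {0x52,0x77,0x81}
query mem[0x0b]=0x2f, mem[0x04]=0x87, mem[0x1a]=0xc2, mem[0x1b]=0x52, mem[0x09]=0x03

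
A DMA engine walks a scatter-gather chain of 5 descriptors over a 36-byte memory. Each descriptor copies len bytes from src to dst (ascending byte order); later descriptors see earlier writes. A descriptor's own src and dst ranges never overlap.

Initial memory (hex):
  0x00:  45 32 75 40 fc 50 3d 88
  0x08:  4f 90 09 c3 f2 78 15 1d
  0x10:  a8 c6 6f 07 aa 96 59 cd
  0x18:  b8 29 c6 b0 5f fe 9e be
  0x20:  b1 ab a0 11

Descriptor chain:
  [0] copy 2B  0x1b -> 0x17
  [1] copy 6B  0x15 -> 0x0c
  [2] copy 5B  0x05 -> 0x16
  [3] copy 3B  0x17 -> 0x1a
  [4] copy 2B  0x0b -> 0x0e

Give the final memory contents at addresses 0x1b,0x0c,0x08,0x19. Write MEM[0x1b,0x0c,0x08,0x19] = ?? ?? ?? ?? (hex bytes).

MEM[0x1b,0x0c,0x08,0x19] = 88 96 4f 4f

#0 dst[0x17+2] := {0xb0,0x5f}
#1 dst[0x0c+6] := {0x96,0x59,0xb0,0x5f,0x29,0xc6}
#2 dst[0x16+5] := {0x50,0x3d,0x88,0x4f,0x90}
#3 dst[0x1a+3] := {0x3d,0x88,0x4f}
#4 dst[0x0e+2] := {0xc3,0x96}
query mem[0x1b]=0x88, mem[0x0c]=0x96, mem[0x08]=0x4f, mem[0x19]=0x4f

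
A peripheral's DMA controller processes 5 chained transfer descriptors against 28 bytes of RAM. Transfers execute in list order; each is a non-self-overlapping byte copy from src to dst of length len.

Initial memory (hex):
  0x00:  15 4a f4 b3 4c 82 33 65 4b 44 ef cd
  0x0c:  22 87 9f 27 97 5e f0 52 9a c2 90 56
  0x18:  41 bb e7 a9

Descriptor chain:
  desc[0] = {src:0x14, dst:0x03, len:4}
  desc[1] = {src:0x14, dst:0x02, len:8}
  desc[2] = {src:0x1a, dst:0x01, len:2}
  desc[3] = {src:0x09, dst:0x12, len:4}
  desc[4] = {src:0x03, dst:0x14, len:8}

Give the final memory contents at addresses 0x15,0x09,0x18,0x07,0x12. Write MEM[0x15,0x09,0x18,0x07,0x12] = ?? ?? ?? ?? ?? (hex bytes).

D0: mem[0x03..0x06] <- [9a c2 90 56]
D1: mem[0x02..0x09] <- [9a c2 90 56 41 bb e7 a9]
D2: mem[0x01..0x02] <- [e7 a9]
D3: mem[0x12..0x15] <- [a9 ef cd 22]
D4: mem[0x14..0x1b] <- [c2 90 56 41 bb e7 a9 ef]
query mem[0x15]=0x90, mem[0x09]=0xa9, mem[0x18]=0xbb, mem[0x07]=0xbb, mem[0x12]=0xa9

MEM[0x15,0x09,0x18,0x07,0x12] = 90 a9 bb bb a9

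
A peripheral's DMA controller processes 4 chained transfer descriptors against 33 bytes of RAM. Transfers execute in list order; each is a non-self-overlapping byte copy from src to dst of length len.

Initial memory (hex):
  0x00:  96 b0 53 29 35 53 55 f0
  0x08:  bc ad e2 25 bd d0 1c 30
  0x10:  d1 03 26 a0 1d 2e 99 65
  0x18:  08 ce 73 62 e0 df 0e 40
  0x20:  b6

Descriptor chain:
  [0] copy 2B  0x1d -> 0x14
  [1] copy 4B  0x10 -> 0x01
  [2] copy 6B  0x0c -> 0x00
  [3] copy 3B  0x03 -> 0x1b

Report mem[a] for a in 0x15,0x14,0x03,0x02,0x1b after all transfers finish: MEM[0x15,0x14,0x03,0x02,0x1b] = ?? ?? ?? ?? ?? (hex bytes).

[0] 0x1d->0x14 len=2 : df 0e
[1] 0x10->0x01 len=4 : d1 03 26 a0
[2] 0x0c->0x00 len=6 : bd d0 1c 30 d1 03
[3] 0x03->0x1b len=3 : 30 d1 03
query mem[0x15]=0x0e, mem[0x14]=0xdf, mem[0x03]=0x30, mem[0x02]=0x1c, mem[0x1b]=0x30

MEM[0x15,0x14,0x03,0x02,0x1b] = 0e df 30 1c 30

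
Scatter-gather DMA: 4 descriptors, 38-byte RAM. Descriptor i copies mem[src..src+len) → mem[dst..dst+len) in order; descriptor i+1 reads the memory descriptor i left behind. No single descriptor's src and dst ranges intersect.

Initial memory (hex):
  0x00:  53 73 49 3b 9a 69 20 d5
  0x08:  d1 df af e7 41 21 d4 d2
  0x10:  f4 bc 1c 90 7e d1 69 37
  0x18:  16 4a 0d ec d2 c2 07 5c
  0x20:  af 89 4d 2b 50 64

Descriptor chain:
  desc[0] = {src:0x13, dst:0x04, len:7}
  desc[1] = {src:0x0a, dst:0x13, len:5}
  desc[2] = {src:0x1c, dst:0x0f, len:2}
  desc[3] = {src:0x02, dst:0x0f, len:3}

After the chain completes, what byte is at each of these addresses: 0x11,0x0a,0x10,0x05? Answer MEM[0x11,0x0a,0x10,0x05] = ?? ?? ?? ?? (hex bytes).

  after D0: wrote 7B at 0x04 = 907ed16937164a
  after D1: wrote 5B at 0x13 = 4ae74121d4
  after D2: wrote 2B at 0x0f = d2c2
  after D3: wrote 3B at 0x0f = 493b90
query mem[0x11]=0x90, mem[0x0a]=0x4a, mem[0x10]=0x3b, mem[0x05]=0x7e

MEM[0x11,0x0a,0x10,0x05] = 90 4a 3b 7e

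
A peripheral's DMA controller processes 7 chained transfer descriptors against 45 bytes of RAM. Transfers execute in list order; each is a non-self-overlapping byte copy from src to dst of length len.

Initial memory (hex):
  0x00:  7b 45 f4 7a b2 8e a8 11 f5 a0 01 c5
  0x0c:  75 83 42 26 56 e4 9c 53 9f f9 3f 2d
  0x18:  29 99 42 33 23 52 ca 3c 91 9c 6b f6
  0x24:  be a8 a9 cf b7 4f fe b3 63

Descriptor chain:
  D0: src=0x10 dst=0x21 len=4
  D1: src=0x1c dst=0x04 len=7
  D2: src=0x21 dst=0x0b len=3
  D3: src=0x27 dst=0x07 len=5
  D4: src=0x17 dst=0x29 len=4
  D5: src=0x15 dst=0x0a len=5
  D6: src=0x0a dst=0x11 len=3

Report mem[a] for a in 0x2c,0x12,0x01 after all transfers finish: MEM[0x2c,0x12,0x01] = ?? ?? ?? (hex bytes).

MEM[0x2c,0x12,0x01] = 42 3f 45

#0 dst[0x21+4] := {0x56,0xe4,0x9c,0x53}
#1 dst[0x04+7] := {0x23,0x52,0xca,0x3c,0x91,0x56,0xe4}
#2 dst[0x0b+3] := {0x56,0xe4,0x9c}
#3 dst[0x07+5] := {0xcf,0xb7,0x4f,0xfe,0xb3}
#4 dst[0x29+4] := {0x2d,0x29,0x99,0x42}
#5 dst[0x0a+5] := {0xf9,0x3f,0x2d,0x29,0x99}
#6 dst[0x11+3] := {0xf9,0x3f,0x2d}
query mem[0x2c]=0x42, mem[0x12]=0x3f, mem[0x01]=0x45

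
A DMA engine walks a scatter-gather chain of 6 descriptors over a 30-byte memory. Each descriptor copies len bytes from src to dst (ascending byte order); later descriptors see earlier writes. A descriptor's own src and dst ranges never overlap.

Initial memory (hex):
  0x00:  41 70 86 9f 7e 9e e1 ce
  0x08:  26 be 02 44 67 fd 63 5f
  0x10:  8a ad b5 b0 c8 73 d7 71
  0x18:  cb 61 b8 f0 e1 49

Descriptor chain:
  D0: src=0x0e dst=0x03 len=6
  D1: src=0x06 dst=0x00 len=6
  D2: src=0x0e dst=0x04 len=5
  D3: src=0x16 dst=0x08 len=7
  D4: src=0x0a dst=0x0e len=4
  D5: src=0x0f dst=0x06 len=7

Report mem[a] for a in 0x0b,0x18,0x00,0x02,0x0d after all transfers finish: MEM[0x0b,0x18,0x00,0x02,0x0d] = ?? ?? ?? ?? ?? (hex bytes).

D0: mem[0x03..0x08] <- [63 5f 8a ad b5 b0]
D1: mem[0x00..0x05] <- [ad b5 b0 be 02 44]
D2: mem[0x04..0x08] <- [63 5f 8a ad b5]
D3: mem[0x08..0x0e] <- [d7 71 cb 61 b8 f0 e1]
D4: mem[0x0e..0x11] <- [cb 61 b8 f0]
D5: mem[0x06..0x0c] <- [61 b8 f0 b5 b0 c8 73]
query mem[0x0b]=0xc8, mem[0x18]=0xcb, mem[0x00]=0xad, mem[0x02]=0xb0, mem[0x0d]=0xf0

MEM[0x0b,0x18,0x00,0x02,0x0d] = c8 cb ad b0 f0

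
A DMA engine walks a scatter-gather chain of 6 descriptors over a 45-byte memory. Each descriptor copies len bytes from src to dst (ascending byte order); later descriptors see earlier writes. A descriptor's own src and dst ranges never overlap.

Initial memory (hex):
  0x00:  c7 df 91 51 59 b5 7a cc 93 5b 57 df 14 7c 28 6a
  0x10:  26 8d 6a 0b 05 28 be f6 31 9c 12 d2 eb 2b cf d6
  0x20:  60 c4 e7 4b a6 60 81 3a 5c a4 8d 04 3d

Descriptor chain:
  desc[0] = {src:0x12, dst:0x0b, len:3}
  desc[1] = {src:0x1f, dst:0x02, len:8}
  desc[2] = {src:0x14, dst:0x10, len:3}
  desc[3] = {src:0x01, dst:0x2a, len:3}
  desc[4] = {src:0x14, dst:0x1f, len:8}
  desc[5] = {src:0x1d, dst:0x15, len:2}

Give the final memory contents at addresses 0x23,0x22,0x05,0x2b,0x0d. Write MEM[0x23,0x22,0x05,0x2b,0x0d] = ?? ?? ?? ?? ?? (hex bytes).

MEM[0x23,0x22,0x05,0x2b,0x0d] = 31 f6 e7 d6 05

#0 dst[0x0b+3] := {0x6a,0x0b,0x05}
#1 dst[0x02+8] := {0xd6,0x60,0xc4,0xe7,0x4b,0xa6,0x60,0x81}
#2 dst[0x10+3] := {0x05,0x28,0xbe}
#3 dst[0x2a+3] := {0xdf,0xd6,0x60}
#4 dst[0x1f+8] := {0x05,0x28,0xbe,0xf6,0x31,0x9c,0x12,0xd2}
#5 dst[0x15+2] := {0x2b,0xcf}
query mem[0x23]=0x31, mem[0x22]=0xf6, mem[0x05]=0xe7, mem[0x2b]=0xd6, mem[0x0d]=0x05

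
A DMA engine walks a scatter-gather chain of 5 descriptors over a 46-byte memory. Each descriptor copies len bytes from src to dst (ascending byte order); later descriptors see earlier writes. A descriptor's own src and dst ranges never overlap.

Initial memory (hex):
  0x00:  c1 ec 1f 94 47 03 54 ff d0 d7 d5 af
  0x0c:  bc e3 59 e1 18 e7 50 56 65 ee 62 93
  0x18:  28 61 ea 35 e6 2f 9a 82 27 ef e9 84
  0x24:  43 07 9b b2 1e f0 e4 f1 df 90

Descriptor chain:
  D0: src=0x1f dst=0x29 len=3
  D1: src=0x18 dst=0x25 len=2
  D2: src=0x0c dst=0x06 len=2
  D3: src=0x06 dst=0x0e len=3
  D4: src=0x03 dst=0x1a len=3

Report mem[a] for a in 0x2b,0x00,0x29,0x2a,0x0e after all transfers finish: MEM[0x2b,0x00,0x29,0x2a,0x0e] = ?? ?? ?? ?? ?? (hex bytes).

MEM[0x2b,0x00,0x29,0x2a,0x0e] = ef c1 82 27 bc

#0 dst[0x29+3] := {0x82,0x27,0xef}
#1 dst[0x25+2] := {0x28,0x61}
#2 dst[0x06+2] := {0xbc,0xe3}
#3 dst[0x0e+3] := {0xbc,0xe3,0xd0}
#4 dst[0x1a+3] := {0x94,0x47,0x03}
query mem[0x2b]=0xef, mem[0x00]=0xc1, mem[0x29]=0x82, mem[0x2a]=0x27, mem[0x0e]=0xbc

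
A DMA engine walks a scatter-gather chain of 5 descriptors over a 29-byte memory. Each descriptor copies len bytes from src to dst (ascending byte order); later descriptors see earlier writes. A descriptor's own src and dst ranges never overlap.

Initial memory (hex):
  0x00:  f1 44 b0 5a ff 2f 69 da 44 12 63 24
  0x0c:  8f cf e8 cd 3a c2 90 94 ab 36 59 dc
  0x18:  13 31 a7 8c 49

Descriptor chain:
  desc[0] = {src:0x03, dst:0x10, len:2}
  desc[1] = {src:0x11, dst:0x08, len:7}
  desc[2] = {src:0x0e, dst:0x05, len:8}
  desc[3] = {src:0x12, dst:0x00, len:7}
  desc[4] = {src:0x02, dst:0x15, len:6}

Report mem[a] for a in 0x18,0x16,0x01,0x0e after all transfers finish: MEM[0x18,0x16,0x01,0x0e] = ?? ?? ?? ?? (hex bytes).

#0 dst[0x10+2] := {0x5a,0xff}
#1 dst[0x08+7] := {0xff,0x90,0x94,0xab,0x36,0x59,0xdc}
#2 dst[0x05+8] := {0xdc,0xcd,0x5a,0xff,0x90,0x94,0xab,0x36}
#3 dst[0x00+7] := {0x90,0x94,0xab,0x36,0x59,0xdc,0x13}
#4 dst[0x15+6] := {0xab,0x36,0x59,0xdc,0x13,0x5a}
query mem[0x18]=0xdc, mem[0x16]=0x36, mem[0x01]=0x94, mem[0x0e]=0xdc

MEM[0x18,0x16,0x01,0x0e] = dc 36 94 dc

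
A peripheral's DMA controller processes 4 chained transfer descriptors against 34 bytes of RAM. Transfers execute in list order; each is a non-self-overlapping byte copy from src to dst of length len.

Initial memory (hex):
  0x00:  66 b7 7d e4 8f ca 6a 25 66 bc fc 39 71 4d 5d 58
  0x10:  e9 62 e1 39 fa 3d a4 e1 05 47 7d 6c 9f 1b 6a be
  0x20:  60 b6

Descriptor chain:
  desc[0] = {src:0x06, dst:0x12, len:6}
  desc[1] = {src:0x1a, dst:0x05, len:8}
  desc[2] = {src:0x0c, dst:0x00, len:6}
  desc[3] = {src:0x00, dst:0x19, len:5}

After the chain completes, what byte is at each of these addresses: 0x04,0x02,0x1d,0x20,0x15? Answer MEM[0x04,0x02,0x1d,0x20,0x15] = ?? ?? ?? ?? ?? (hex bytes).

MEM[0x04,0x02,0x1d,0x20,0x15] = e9 5d e9 60 bc

D0: mem[0x12..0x17] <- [6a 25 66 bc fc 39]
D1: mem[0x05..0x0c] <- [7d 6c 9f 1b 6a be 60 b6]
D2: mem[0x00..0x05] <- [b6 4d 5d 58 e9 62]
D3: mem[0x19..0x1d] <- [b6 4d 5d 58 e9]
query mem[0x04]=0xe9, mem[0x02]=0x5d, mem[0x1d]=0xe9, mem[0x20]=0x60, mem[0x15]=0xbc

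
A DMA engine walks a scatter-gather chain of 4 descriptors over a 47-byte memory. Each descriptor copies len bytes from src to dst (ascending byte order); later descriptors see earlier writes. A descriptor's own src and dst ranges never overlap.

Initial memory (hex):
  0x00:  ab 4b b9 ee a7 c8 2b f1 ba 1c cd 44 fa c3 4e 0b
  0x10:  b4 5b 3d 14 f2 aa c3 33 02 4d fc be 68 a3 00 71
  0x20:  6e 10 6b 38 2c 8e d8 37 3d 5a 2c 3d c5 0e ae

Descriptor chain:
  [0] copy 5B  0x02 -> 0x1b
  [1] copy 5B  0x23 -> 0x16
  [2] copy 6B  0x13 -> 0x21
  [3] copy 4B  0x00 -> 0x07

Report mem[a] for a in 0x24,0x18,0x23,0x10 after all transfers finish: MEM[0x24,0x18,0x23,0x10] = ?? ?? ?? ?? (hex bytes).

MEM[0x24,0x18,0x23,0x10] = 38 8e aa b4

  after D0: wrote 5B at 0x1b = b9eea7c82b
  after D1: wrote 5B at 0x16 = 382c8ed837
  after D2: wrote 6B at 0x21 = 14f2aa382c8e
  after D3: wrote 4B at 0x07 = ab4bb9ee
query mem[0x24]=0x38, mem[0x18]=0x8e, mem[0x23]=0xaa, mem[0x10]=0xb4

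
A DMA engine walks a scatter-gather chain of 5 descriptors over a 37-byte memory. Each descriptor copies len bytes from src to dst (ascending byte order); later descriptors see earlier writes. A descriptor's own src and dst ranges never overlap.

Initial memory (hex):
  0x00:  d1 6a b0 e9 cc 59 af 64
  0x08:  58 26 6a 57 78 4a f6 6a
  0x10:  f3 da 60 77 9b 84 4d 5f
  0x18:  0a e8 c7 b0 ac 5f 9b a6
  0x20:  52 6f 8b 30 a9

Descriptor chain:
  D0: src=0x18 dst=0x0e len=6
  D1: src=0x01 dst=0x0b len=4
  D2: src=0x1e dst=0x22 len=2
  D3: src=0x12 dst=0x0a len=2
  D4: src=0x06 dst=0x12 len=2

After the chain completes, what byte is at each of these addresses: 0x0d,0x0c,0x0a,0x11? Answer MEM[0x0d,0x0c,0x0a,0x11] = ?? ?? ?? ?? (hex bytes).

D0: mem[0x0e..0x13] <- [0a e8 c7 b0 ac 5f]
D1: mem[0x0b..0x0e] <- [6a b0 e9 cc]
D2: mem[0x22..0x23] <- [9b a6]
D3: mem[0x0a..0x0b] <- [ac 5f]
D4: mem[0x12..0x13] <- [af 64]
query mem[0x0d]=0xe9, mem[0x0c]=0xb0, mem[0x0a]=0xac, mem[0x11]=0xb0

MEM[0x0d,0x0c,0x0a,0x11] = e9 b0 ac b0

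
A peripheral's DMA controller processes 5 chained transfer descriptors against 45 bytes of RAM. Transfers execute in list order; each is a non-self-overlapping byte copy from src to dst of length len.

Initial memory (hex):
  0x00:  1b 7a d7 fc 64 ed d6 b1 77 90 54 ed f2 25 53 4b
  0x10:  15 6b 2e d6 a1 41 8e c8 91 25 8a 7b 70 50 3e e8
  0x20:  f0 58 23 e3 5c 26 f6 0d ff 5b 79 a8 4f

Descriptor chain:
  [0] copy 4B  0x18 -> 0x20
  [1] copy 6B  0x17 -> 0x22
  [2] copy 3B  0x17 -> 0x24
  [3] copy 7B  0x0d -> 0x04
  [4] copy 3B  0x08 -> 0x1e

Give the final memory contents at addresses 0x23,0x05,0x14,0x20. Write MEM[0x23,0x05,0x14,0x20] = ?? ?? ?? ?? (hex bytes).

D0: mem[0x20..0x23] <- [91 25 8a 7b]
D1: mem[0x22..0x27] <- [c8 91 25 8a 7b 70]
D2: mem[0x24..0x26] <- [c8 91 25]
D3: mem[0x04..0x0a] <- [25 53 4b 15 6b 2e d6]
D4: mem[0x1e..0x20] <- [6b 2e d6]
query mem[0x23]=0x91, mem[0x05]=0x53, mem[0x14]=0xa1, mem[0x20]=0xd6

MEM[0x23,0x05,0x14,0x20] = 91 53 a1 d6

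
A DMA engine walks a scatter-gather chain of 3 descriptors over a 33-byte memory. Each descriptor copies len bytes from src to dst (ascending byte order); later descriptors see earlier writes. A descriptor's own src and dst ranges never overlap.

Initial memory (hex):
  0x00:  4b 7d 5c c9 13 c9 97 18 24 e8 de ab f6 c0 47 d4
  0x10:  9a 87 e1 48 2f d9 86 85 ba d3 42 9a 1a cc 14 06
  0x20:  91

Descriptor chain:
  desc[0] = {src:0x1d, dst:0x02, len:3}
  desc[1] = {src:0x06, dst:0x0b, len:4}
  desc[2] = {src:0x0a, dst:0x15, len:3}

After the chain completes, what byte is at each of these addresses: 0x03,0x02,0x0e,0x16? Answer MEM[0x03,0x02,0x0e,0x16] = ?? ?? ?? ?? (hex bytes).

#0 dst[0x02+3] := {0xcc,0x14,0x06}
#1 dst[0x0b+4] := {0x97,0x18,0x24,0xe8}
#2 dst[0x15+3] := {0xde,0x97,0x18}
query mem[0x03]=0x14, mem[0x02]=0xcc, mem[0x0e]=0xe8, mem[0x16]=0x97

MEM[0x03,0x02,0x0e,0x16] = 14 cc e8 97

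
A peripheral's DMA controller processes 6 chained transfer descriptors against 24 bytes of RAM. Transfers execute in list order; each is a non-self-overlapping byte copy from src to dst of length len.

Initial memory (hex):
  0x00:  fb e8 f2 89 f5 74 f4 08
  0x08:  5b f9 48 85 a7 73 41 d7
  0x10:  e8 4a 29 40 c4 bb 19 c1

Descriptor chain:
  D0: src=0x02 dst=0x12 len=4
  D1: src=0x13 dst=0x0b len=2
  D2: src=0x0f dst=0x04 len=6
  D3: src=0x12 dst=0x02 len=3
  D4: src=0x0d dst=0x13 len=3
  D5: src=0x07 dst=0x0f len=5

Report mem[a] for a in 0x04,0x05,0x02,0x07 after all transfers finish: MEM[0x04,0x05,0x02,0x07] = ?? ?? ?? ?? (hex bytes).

MEM[0x04,0x05,0x02,0x07] = f5 e8 f2 f2

  after D0: wrote 4B at 0x12 = f289f574
  after D1: wrote 2B at 0x0b = 89f5
  after D2: wrote 6B at 0x04 = d7e84af289f5
  after D3: wrote 3B at 0x02 = f289f5
  after D4: wrote 3B at 0x13 = 7341d7
  after D5: wrote 5B at 0x0f = f289f54889
query mem[0x04]=0xf5, mem[0x05]=0xe8, mem[0x02]=0xf2, mem[0x07]=0xf2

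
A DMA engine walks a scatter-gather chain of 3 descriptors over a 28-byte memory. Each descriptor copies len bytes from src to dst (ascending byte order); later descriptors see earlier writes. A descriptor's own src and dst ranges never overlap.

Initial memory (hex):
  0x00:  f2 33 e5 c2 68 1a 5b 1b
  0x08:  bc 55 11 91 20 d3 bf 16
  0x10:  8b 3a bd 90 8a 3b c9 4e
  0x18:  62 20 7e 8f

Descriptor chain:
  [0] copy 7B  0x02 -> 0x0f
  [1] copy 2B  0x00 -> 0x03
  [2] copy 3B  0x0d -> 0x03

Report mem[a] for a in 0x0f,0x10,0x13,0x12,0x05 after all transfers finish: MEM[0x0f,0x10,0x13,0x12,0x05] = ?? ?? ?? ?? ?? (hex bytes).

MEM[0x0f,0x10,0x13,0x12,0x05] = e5 c2 5b 1a e5

[0] 0x02->0x0f len=7 : e5 c2 68 1a 5b 1b bc
[1] 0x00->0x03 len=2 : f2 33
[2] 0x0d->0x03 len=3 : d3 bf e5
query mem[0x0f]=0xe5, mem[0x10]=0xc2, mem[0x13]=0x5b, mem[0x12]=0x1a, mem[0x05]=0xe5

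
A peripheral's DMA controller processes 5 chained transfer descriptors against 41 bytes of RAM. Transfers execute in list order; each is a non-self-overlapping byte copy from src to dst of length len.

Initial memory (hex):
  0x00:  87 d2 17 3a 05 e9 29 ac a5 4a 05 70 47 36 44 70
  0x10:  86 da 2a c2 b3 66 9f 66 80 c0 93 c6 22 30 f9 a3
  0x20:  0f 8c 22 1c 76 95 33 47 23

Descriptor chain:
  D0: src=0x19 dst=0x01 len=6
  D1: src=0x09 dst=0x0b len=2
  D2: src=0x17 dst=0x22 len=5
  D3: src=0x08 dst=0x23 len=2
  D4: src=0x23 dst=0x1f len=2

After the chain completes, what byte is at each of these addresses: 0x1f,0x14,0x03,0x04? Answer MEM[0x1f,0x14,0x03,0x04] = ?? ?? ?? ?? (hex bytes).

  after D0: wrote 6B at 0x01 = c093c62230f9
  after D1: wrote 2B at 0x0b = 4a05
  after D2: wrote 5B at 0x22 = 6680c093c6
  after D3: wrote 2B at 0x23 = a54a
  after D4: wrote 2B at 0x1f = a54a
query mem[0x1f]=0xa5, mem[0x14]=0xb3, mem[0x03]=0xc6, mem[0x04]=0x22

MEM[0x1f,0x14,0x03,0x04] = a5 b3 c6 22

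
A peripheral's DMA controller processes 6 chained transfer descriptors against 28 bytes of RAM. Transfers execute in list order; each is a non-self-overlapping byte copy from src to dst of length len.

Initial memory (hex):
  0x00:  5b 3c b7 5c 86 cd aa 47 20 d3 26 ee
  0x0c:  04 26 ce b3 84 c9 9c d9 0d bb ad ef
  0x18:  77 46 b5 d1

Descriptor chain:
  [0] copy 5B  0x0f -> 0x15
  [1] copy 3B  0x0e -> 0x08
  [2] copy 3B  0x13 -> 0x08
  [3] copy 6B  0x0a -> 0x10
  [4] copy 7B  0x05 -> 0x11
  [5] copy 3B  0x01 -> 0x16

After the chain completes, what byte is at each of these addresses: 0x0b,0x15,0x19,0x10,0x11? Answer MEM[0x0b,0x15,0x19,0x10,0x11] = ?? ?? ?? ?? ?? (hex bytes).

MEM[0x0b,0x15,0x19,0x10,0x11] = ee 0d d9 b3 cd

#0 dst[0x15+5] := {0xb3,0x84,0xc9,0x9c,0xd9}
#1 dst[0x08+3] := {0xce,0xb3,0x84}
#2 dst[0x08+3] := {0xd9,0x0d,0xb3}
#3 dst[0x10+6] := {0xb3,0xee,0x04,0x26,0xce,0xb3}
#4 dst[0x11+7] := {0xcd,0xaa,0x47,0xd9,0x0d,0xb3,0xee}
#5 dst[0x16+3] := {0x3c,0xb7,0x5c}
query mem[0x0b]=0xee, mem[0x15]=0x0d, mem[0x19]=0xd9, mem[0x10]=0xb3, mem[0x11]=0xcd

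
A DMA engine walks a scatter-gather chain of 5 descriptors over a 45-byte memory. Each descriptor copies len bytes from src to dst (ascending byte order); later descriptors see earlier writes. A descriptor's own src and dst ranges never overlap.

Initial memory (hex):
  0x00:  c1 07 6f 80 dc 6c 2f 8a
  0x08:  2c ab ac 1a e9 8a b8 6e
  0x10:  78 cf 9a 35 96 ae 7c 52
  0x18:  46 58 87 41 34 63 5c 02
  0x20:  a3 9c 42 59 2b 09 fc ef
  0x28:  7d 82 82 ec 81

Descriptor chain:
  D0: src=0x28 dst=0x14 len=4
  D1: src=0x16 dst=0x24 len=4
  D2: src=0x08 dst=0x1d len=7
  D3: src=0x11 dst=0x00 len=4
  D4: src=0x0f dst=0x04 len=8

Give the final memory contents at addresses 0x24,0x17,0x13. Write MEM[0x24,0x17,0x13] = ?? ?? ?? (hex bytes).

#0 dst[0x14+4] := {0x7d,0x82,0x82,0xec}
#1 dst[0x24+4] := {0x82,0xec,0x46,0x58}
#2 dst[0x1d+7] := {0x2c,0xab,0xac,0x1a,0xe9,0x8a,0xb8}
#3 dst[0x00+4] := {0xcf,0x9a,0x35,0x7d}
#4 dst[0x04+8] := {0x6e,0x78,0xcf,0x9a,0x35,0x7d,0x82,0x82}
query mem[0x24]=0x82, mem[0x17]=0xec, mem[0x13]=0x35

MEM[0x24,0x17,0x13] = 82 ec 35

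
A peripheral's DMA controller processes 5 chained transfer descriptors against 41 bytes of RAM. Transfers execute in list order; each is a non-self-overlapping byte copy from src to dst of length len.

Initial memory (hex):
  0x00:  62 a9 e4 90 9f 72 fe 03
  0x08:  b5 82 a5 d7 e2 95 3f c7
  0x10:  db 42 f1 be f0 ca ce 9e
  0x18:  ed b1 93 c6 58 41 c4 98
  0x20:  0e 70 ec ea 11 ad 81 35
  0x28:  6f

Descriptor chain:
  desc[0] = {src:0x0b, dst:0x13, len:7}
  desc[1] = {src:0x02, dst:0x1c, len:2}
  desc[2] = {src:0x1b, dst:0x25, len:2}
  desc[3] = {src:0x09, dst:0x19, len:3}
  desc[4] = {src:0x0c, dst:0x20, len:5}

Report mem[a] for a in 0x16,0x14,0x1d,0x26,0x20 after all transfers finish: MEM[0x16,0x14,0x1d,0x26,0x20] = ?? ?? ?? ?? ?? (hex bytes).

MEM[0x16,0x14,0x1d,0x26,0x20] = 3f e2 90 e4 e2

  after D0: wrote 7B at 0x13 = d7e2953fc7db42
  after D1: wrote 2B at 0x1c = e490
  after D2: wrote 2B at 0x25 = c6e4
  after D3: wrote 3B at 0x19 = 82a5d7
  after D4: wrote 5B at 0x20 = e2953fc7db
query mem[0x16]=0x3f, mem[0x14]=0xe2, mem[0x1d]=0x90, mem[0x26]=0xe4, mem[0x20]=0xe2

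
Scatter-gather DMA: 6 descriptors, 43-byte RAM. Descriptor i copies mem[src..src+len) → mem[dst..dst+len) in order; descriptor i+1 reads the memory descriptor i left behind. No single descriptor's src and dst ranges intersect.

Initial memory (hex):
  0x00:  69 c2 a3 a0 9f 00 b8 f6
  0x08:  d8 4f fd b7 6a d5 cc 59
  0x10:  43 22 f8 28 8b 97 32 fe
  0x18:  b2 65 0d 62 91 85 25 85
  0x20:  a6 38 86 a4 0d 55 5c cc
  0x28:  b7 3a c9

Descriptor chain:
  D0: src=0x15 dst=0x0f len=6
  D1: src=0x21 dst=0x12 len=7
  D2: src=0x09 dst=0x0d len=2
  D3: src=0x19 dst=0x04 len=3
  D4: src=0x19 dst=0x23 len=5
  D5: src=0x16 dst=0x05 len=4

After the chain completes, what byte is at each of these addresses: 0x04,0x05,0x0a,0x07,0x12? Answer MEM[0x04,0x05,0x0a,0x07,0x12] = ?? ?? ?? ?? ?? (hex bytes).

MEM[0x04,0x05,0x0a,0x07,0x12] = 65 55 fd cc 38

  after D0: wrote 6B at 0x0f = 9732feb2650d
  after D1: wrote 7B at 0x12 = 3886a40d555ccc
  after D2: wrote 2B at 0x0d = 4ffd
  after D3: wrote 3B at 0x04 = 650d62
  after D4: wrote 5B at 0x23 = 650d629185
  after D5: wrote 4B at 0x05 = 555ccc65
query mem[0x04]=0x65, mem[0x05]=0x55, mem[0x0a]=0xfd, mem[0x07]=0xcc, mem[0x12]=0x38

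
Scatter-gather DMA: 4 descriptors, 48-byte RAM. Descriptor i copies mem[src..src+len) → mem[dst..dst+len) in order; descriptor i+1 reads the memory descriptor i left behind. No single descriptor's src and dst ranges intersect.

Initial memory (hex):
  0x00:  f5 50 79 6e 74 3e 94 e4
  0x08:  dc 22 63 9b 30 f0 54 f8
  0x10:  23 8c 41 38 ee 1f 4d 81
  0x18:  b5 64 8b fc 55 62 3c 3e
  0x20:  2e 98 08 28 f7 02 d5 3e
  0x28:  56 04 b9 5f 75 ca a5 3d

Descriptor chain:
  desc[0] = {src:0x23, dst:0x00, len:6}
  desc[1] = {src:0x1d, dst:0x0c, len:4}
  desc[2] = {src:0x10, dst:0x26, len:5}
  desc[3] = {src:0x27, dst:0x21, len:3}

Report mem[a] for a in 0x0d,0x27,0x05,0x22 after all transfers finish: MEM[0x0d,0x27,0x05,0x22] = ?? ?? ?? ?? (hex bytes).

  after D0: wrote 6B at 0x00 = 28f702d53e56
  after D1: wrote 4B at 0x0c = 623c3e2e
  after D2: wrote 5B at 0x26 = 238c4138ee
  after D3: wrote 3B at 0x21 = 8c4138
query mem[0x0d]=0x3c, mem[0x27]=0x8c, mem[0x05]=0x56, mem[0x22]=0x41

MEM[0x0d,0x27,0x05,0x22] = 3c 8c 56 41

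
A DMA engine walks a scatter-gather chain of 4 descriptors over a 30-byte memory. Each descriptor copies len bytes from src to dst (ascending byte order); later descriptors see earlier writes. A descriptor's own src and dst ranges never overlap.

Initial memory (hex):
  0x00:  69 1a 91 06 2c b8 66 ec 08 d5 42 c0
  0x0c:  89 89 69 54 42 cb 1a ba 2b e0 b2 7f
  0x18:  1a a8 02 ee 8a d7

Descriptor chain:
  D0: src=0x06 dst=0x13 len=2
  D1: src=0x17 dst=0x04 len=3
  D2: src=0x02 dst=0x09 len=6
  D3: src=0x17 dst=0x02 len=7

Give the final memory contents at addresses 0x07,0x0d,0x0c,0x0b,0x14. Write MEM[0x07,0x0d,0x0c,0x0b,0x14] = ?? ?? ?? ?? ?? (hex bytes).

MEM[0x07,0x0d,0x0c,0x0b,0x14] = 8a a8 1a 7f ec

[0] 0x06->0x13 len=2 : 66 ec
[1] 0x17->0x04 len=3 : 7f 1a a8
[2] 0x02->0x09 len=6 : 91 06 7f 1a a8 ec
[3] 0x17->0x02 len=7 : 7f 1a a8 02 ee 8a d7
query mem[0x07]=0x8a, mem[0x0d]=0xa8, mem[0x0c]=0x1a, mem[0x0b]=0x7f, mem[0x14]=0xec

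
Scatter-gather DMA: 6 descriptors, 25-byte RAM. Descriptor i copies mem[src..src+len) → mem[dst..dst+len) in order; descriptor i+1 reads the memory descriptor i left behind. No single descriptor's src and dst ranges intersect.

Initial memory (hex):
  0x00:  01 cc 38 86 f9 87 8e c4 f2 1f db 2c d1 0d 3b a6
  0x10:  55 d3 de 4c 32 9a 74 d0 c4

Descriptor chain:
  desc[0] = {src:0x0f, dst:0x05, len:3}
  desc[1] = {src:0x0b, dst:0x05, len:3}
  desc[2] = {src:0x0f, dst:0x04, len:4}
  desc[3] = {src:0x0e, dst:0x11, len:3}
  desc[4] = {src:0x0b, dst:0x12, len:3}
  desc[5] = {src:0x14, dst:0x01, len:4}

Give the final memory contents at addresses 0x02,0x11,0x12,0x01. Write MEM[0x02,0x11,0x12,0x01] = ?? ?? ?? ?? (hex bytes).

MEM[0x02,0x11,0x12,0x01] = 9a 3b 2c 0d

[0] 0x0f->0x05 len=3 : a6 55 d3
[1] 0x0b->0x05 len=3 : 2c d1 0d
[2] 0x0f->0x04 len=4 : a6 55 d3 de
[3] 0x0e->0x11 len=3 : 3b a6 55
[4] 0x0b->0x12 len=3 : 2c d1 0d
[5] 0x14->0x01 len=4 : 0d 9a 74 d0
query mem[0x02]=0x9a, mem[0x11]=0x3b, mem[0x12]=0x2c, mem[0x01]=0x0d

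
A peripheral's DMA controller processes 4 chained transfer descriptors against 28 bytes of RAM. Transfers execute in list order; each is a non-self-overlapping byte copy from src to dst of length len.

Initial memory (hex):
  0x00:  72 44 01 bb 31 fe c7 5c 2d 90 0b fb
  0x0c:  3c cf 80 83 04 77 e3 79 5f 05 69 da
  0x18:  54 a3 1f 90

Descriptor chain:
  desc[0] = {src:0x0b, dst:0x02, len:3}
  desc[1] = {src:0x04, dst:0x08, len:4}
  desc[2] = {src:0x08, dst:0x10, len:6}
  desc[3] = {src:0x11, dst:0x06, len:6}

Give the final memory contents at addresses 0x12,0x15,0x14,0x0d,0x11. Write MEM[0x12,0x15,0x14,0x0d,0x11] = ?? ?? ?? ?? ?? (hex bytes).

  after D0: wrote 3B at 0x02 = fb3ccf
  after D1: wrote 4B at 0x08 = cffec75c
  after D2: wrote 6B at 0x10 = cffec75c3ccf
  after D3: wrote 6B at 0x06 = fec75c3ccf69
query mem[0x12]=0xc7, mem[0x15]=0xcf, mem[0x14]=0x3c, mem[0x0d]=0xcf, mem[0x11]=0xfe

MEM[0x12,0x15,0x14,0x0d,0x11] = c7 cf 3c cf fe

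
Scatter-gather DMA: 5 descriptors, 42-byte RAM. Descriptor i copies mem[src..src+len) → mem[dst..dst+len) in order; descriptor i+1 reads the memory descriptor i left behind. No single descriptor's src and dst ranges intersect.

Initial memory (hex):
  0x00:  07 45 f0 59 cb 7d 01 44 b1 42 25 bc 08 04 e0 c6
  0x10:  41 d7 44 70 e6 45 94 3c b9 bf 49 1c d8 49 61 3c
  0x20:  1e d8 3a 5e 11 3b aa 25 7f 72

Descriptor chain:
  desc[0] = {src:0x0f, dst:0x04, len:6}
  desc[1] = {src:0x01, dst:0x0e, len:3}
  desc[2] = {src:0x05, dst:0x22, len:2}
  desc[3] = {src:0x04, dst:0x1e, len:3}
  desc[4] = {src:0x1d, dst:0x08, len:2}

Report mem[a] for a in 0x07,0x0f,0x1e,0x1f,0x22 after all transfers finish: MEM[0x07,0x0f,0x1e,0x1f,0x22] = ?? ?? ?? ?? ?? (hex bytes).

#0 dst[0x04+6] := {0xc6,0x41,0xd7,0x44,0x70,0xe6}
#1 dst[0x0e+3] := {0x45,0xf0,0x59}
#2 dst[0x22+2] := {0x41,0xd7}
#3 dst[0x1e+3] := {0xc6,0x41,0xd7}
#4 dst[0x08+2] := {0x49,0xc6}
query mem[0x07]=0x44, mem[0x0f]=0xf0, mem[0x1e]=0xc6, mem[0x1f]=0x41, mem[0x22]=0x41

MEM[0x07,0x0f,0x1e,0x1f,0x22] = 44 f0 c6 41 41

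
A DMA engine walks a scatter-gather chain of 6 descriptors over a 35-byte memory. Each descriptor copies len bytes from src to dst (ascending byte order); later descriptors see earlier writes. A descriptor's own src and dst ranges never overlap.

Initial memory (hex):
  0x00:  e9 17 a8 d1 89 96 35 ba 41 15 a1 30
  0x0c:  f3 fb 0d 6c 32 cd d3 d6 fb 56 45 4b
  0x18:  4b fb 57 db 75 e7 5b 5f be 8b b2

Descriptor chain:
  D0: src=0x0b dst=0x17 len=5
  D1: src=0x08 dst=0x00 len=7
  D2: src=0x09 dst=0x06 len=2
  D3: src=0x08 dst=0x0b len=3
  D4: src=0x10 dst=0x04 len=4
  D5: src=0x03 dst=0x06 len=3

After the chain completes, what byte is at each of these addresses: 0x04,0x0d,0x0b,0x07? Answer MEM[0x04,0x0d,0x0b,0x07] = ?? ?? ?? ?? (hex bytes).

MEM[0x04,0x0d,0x0b,0x07] = 32 a1 41 32

  after D0: wrote 5B at 0x17 = 30f3fb0d6c
  after D1: wrote 7B at 0x00 = 4115a130f3fb0d
  after D2: wrote 2B at 0x06 = 15a1
  after D3: wrote 3B at 0x0b = 4115a1
  after D4: wrote 4B at 0x04 = 32cdd3d6
  after D5: wrote 3B at 0x06 = 3032cd
query mem[0x04]=0x32, mem[0x0d]=0xa1, mem[0x0b]=0x41, mem[0x07]=0x32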